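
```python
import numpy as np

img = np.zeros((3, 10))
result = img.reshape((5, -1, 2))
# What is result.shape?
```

(5, 3, 2)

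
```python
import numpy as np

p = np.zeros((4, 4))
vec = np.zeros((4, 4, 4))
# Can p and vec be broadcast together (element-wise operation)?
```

Yes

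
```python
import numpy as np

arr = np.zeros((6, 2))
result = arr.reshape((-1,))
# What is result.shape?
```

(12,)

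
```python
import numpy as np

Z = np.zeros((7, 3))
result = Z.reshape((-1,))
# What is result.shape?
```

(21,)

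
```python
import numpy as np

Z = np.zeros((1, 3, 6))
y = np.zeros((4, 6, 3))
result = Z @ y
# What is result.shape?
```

(4, 3, 3)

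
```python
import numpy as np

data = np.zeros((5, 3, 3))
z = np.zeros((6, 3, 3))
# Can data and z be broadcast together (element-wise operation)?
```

No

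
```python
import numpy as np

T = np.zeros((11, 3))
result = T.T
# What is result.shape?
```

(3, 11)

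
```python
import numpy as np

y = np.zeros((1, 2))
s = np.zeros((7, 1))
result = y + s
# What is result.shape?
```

(7, 2)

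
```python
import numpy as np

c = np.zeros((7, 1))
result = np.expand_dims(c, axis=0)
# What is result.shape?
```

(1, 7, 1)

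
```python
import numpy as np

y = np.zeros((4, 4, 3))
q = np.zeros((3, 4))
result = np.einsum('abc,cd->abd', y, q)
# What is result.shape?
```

(4, 4, 4)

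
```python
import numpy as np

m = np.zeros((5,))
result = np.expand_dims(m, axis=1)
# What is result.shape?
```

(5, 1)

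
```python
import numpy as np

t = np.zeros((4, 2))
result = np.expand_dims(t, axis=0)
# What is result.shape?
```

(1, 4, 2)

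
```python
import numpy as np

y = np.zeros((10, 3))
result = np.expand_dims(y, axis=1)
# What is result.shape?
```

(10, 1, 3)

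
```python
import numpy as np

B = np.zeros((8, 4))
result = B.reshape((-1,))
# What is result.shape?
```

(32,)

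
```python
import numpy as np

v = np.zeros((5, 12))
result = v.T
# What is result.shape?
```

(12, 5)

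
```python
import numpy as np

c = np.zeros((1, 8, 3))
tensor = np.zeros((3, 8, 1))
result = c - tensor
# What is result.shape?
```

(3, 8, 3)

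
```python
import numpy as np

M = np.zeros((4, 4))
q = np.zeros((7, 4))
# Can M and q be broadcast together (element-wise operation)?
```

No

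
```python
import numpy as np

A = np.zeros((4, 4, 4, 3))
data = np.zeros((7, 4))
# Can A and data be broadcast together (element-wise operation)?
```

No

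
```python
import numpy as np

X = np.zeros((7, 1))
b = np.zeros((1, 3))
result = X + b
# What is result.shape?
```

(7, 3)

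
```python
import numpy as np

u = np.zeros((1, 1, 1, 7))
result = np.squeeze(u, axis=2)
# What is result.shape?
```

(1, 1, 7)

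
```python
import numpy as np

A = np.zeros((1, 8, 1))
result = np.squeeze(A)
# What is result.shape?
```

(8,)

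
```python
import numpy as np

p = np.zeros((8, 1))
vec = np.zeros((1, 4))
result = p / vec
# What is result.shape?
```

(8, 4)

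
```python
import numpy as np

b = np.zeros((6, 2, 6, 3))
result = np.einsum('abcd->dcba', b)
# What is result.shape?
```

(3, 6, 2, 6)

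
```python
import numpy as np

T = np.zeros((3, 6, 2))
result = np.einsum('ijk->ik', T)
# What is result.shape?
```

(3, 2)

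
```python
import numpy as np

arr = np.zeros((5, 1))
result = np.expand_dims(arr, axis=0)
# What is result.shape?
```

(1, 5, 1)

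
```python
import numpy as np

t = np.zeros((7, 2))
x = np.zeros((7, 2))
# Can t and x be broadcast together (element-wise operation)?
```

Yes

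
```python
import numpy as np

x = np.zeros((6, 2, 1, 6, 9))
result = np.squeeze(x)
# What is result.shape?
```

(6, 2, 6, 9)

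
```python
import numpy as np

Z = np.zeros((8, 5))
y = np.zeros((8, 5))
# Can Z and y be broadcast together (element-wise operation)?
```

Yes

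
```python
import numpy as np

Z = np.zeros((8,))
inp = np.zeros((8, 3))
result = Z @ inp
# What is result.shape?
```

(3,)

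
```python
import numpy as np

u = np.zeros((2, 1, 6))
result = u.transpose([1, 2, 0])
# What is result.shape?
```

(1, 6, 2)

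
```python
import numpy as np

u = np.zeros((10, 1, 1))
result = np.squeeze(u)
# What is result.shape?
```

(10,)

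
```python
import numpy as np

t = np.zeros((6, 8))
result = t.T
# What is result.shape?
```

(8, 6)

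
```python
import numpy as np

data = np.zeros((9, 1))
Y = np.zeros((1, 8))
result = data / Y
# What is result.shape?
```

(9, 8)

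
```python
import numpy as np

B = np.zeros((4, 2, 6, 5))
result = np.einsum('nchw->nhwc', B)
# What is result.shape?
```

(4, 6, 5, 2)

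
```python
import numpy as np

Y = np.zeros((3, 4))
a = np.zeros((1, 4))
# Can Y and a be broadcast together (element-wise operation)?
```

Yes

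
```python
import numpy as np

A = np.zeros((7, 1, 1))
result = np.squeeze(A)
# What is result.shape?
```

(7,)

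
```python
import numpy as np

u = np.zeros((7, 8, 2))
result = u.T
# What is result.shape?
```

(2, 8, 7)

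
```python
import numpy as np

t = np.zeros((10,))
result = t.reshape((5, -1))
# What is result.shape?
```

(5, 2)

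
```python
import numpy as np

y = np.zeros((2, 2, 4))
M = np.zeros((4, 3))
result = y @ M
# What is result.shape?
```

(2, 2, 3)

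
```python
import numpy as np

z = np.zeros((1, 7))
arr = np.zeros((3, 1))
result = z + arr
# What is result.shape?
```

(3, 7)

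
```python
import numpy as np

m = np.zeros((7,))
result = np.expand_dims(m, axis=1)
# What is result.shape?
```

(7, 1)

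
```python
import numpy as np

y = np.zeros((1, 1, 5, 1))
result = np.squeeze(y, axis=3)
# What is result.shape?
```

(1, 1, 5)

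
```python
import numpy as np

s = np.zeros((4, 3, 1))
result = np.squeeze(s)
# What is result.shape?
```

(4, 3)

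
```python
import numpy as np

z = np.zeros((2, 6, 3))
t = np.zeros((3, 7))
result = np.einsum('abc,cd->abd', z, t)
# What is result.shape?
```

(2, 6, 7)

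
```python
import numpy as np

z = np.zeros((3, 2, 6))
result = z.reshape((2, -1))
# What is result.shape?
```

(2, 18)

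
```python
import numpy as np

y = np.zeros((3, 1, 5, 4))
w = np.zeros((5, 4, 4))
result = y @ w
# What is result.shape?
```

(3, 5, 5, 4)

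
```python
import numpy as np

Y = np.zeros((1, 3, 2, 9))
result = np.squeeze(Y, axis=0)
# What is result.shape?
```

(3, 2, 9)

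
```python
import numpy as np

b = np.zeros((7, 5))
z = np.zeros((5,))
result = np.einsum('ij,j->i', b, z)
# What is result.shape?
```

(7,)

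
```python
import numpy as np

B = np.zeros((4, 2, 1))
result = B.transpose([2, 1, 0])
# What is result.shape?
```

(1, 2, 4)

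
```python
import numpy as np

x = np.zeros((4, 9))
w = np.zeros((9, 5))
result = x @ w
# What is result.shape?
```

(4, 5)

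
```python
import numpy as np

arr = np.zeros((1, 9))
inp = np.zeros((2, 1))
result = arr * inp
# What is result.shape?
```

(2, 9)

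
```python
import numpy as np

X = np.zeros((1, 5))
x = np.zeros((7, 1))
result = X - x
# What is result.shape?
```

(7, 5)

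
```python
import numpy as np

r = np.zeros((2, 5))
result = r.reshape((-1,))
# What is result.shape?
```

(10,)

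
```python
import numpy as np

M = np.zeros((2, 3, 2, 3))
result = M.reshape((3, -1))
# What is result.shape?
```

(3, 12)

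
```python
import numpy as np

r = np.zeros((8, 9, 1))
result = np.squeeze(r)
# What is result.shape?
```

(8, 9)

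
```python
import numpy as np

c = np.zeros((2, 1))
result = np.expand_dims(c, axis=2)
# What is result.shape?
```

(2, 1, 1)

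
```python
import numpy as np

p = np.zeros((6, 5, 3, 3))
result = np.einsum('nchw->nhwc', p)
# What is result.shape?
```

(6, 3, 3, 5)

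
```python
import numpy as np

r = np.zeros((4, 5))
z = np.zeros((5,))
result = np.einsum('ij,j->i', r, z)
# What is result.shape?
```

(4,)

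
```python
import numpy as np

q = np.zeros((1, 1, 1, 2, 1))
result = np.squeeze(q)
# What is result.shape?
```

(2,)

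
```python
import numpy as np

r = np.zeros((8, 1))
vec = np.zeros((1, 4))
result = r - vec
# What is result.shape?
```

(8, 4)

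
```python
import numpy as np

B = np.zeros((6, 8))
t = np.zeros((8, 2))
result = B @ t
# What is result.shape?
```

(6, 2)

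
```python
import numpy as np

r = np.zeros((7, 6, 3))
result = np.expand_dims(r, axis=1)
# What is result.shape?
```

(7, 1, 6, 3)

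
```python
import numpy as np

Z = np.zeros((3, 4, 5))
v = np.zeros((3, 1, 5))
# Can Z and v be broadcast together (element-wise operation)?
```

Yes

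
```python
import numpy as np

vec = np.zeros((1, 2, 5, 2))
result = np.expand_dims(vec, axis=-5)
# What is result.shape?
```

(1, 1, 2, 5, 2)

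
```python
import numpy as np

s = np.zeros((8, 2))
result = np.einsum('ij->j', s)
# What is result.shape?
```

(2,)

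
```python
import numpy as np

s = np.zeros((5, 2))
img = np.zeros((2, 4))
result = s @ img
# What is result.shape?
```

(5, 4)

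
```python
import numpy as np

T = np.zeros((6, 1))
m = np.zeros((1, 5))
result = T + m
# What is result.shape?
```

(6, 5)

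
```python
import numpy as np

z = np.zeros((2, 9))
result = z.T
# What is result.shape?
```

(9, 2)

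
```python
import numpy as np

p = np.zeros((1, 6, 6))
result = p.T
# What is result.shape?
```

(6, 6, 1)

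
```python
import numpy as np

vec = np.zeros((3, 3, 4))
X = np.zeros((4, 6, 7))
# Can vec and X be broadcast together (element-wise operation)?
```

No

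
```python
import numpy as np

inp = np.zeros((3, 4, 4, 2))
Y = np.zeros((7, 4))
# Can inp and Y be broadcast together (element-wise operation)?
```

No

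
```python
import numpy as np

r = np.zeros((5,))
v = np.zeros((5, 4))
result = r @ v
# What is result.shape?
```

(4,)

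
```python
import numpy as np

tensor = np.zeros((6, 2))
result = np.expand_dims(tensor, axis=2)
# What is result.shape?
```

(6, 2, 1)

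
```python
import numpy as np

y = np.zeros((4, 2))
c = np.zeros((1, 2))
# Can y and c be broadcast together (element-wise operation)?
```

Yes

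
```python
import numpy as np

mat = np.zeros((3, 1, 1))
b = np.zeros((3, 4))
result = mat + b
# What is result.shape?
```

(3, 3, 4)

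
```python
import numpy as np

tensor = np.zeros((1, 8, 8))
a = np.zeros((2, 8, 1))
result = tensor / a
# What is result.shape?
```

(2, 8, 8)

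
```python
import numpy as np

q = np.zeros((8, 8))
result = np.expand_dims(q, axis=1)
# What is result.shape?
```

(8, 1, 8)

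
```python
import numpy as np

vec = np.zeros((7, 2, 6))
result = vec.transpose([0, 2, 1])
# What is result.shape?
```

(7, 6, 2)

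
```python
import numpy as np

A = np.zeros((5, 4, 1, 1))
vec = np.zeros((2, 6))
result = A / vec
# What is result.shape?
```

(5, 4, 2, 6)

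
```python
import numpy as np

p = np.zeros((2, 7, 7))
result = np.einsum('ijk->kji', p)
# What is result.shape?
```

(7, 7, 2)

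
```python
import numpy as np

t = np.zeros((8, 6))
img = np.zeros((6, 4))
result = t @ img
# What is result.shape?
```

(8, 4)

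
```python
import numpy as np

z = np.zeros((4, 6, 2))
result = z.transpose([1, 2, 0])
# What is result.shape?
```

(6, 2, 4)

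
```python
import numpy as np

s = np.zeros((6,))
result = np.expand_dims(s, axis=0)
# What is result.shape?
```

(1, 6)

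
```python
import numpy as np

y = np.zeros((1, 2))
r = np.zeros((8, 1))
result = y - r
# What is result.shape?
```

(8, 2)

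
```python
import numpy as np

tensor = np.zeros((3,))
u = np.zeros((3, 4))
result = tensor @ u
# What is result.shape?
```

(4,)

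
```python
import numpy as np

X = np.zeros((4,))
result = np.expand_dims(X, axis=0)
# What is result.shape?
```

(1, 4)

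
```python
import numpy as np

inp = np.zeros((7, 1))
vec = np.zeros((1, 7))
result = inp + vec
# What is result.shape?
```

(7, 7)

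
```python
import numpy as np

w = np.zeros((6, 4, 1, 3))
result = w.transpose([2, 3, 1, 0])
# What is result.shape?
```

(1, 3, 4, 6)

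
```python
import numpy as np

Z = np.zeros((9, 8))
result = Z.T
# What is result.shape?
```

(8, 9)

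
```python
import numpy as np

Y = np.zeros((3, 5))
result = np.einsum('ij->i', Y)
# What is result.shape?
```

(3,)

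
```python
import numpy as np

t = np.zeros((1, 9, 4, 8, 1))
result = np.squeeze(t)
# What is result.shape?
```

(9, 4, 8)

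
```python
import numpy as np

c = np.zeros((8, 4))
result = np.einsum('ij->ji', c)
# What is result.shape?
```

(4, 8)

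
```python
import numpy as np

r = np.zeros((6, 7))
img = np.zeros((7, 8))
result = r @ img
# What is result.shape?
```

(6, 8)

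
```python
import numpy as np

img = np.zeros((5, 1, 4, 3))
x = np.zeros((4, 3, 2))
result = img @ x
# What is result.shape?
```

(5, 4, 4, 2)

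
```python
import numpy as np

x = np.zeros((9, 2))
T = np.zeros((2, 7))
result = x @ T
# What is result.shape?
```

(9, 7)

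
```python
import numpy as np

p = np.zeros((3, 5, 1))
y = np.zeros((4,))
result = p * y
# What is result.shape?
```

(3, 5, 4)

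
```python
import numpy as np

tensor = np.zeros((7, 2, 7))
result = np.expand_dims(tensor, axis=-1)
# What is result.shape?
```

(7, 2, 7, 1)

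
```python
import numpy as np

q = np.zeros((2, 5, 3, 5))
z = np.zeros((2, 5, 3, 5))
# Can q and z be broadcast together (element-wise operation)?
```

Yes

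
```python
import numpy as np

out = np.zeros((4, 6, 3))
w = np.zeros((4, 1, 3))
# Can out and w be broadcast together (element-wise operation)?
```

Yes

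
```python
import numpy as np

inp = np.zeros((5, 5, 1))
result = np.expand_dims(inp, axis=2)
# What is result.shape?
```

(5, 5, 1, 1)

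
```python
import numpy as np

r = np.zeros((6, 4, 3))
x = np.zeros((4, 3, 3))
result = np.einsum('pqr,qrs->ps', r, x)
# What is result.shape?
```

(6, 3)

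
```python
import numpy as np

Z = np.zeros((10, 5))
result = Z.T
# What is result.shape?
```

(5, 10)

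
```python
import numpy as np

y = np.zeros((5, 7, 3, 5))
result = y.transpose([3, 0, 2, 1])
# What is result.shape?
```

(5, 5, 3, 7)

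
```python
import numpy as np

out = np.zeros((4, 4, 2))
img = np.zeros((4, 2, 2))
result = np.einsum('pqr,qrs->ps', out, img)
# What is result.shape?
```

(4, 2)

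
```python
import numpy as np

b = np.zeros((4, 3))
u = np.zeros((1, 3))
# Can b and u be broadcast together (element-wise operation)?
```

Yes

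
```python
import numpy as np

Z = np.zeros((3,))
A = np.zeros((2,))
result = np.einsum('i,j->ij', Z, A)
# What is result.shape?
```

(3, 2)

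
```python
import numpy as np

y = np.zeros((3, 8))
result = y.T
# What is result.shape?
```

(8, 3)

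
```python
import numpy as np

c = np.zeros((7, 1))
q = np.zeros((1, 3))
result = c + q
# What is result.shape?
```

(7, 3)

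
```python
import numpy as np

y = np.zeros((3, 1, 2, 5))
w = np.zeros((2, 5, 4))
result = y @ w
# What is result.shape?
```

(3, 2, 2, 4)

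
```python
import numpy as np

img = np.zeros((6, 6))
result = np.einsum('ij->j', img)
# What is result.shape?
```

(6,)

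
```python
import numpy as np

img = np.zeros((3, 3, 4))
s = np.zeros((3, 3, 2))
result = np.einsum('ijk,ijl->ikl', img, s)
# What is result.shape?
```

(3, 4, 2)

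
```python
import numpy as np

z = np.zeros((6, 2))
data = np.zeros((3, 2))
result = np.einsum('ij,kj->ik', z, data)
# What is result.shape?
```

(6, 3)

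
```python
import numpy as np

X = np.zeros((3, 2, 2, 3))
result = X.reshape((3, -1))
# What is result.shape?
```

(3, 12)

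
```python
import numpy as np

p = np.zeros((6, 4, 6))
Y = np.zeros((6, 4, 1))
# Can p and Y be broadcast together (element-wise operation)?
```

Yes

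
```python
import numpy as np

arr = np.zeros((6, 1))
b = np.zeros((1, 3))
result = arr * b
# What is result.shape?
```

(6, 3)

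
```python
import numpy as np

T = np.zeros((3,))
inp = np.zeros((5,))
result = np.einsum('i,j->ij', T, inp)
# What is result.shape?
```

(3, 5)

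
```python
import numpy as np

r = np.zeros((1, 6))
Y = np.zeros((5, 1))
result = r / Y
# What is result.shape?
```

(5, 6)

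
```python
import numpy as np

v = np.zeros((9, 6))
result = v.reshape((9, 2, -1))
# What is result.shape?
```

(9, 2, 3)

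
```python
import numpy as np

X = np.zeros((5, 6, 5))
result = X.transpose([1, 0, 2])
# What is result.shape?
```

(6, 5, 5)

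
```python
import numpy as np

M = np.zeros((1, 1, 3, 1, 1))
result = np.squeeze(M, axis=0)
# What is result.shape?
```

(1, 3, 1, 1)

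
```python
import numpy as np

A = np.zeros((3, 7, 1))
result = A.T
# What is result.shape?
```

(1, 7, 3)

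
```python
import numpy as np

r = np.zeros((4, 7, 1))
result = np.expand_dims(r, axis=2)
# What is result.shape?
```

(4, 7, 1, 1)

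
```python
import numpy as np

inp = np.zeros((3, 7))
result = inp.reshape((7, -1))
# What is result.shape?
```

(7, 3)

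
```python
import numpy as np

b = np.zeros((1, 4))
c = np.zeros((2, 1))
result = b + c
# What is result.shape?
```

(2, 4)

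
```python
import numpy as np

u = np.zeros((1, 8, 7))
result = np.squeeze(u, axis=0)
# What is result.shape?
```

(8, 7)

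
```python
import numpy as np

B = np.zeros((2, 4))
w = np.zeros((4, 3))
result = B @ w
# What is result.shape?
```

(2, 3)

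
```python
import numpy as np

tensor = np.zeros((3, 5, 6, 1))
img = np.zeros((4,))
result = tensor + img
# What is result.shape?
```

(3, 5, 6, 4)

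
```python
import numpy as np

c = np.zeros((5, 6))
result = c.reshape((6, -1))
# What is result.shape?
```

(6, 5)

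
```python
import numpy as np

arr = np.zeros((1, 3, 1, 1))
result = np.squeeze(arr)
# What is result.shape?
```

(3,)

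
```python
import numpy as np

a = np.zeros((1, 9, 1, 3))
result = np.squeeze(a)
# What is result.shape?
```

(9, 3)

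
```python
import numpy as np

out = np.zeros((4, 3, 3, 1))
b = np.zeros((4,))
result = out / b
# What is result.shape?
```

(4, 3, 3, 4)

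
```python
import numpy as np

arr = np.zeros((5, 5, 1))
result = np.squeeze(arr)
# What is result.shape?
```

(5, 5)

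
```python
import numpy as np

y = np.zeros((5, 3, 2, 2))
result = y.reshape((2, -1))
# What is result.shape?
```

(2, 30)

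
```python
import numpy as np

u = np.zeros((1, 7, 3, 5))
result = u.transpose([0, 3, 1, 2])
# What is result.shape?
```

(1, 5, 7, 3)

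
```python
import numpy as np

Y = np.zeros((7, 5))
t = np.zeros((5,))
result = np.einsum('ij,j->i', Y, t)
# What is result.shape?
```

(7,)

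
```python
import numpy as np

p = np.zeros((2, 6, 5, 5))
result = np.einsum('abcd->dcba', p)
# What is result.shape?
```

(5, 5, 6, 2)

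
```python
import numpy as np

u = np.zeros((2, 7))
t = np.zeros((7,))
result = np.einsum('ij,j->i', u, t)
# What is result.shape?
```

(2,)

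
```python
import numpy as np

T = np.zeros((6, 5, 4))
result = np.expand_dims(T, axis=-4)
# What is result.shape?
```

(1, 6, 5, 4)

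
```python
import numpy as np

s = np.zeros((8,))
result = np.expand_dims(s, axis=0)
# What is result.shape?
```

(1, 8)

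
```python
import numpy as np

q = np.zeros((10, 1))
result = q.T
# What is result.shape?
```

(1, 10)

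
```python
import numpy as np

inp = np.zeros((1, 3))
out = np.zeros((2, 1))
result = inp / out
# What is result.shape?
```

(2, 3)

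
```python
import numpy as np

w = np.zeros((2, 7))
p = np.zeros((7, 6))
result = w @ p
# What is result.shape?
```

(2, 6)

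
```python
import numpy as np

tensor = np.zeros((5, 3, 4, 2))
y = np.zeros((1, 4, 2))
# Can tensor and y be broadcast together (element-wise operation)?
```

Yes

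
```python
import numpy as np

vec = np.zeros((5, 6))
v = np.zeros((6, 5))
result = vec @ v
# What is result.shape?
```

(5, 5)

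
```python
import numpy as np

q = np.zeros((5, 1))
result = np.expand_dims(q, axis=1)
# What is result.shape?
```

(5, 1, 1)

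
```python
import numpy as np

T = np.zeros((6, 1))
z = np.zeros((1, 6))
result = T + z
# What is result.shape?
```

(6, 6)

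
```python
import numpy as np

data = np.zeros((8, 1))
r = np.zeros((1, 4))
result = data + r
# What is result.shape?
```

(8, 4)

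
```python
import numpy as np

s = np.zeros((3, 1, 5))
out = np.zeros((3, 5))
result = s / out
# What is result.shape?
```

(3, 3, 5)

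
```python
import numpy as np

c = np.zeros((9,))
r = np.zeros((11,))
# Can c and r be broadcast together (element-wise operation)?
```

No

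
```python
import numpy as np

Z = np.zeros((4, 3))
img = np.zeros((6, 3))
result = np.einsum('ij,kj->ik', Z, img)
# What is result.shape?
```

(4, 6)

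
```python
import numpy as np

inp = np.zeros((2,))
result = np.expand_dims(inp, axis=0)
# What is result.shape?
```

(1, 2)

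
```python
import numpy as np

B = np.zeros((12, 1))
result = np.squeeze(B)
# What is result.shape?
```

(12,)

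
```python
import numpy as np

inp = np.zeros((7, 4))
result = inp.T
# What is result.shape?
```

(4, 7)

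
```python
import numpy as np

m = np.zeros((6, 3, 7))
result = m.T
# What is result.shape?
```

(7, 3, 6)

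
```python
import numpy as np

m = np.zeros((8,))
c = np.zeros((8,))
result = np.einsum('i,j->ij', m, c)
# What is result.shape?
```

(8, 8)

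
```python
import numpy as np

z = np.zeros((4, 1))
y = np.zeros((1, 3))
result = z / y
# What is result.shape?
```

(4, 3)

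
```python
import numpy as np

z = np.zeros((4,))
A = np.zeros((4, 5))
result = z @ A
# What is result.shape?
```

(5,)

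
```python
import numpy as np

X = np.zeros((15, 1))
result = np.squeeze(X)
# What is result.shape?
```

(15,)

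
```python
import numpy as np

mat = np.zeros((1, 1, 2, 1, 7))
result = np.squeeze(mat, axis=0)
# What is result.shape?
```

(1, 2, 1, 7)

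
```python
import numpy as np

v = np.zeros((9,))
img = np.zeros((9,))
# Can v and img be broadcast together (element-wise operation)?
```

Yes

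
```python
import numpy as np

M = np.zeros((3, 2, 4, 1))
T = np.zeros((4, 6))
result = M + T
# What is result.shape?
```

(3, 2, 4, 6)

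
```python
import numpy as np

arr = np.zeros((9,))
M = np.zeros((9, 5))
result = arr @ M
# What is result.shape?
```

(5,)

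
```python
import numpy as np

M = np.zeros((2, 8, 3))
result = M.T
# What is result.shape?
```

(3, 8, 2)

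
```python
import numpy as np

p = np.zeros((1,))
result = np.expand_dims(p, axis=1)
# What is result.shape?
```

(1, 1)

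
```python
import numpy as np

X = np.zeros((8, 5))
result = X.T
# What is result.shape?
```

(5, 8)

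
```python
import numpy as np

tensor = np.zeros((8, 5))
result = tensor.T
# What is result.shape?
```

(5, 8)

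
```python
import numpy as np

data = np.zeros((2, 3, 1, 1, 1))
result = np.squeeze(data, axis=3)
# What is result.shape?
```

(2, 3, 1, 1)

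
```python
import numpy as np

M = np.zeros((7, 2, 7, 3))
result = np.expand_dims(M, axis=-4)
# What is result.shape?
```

(7, 1, 2, 7, 3)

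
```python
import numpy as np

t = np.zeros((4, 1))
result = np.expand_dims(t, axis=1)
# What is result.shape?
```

(4, 1, 1)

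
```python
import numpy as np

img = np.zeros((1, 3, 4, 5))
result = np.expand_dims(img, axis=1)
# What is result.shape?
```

(1, 1, 3, 4, 5)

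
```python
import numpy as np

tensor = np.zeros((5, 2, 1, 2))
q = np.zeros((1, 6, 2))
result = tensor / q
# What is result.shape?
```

(5, 2, 6, 2)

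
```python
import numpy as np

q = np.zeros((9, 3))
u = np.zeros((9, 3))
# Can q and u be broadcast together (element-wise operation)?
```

Yes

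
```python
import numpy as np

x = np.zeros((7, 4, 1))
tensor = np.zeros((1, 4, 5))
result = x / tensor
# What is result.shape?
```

(7, 4, 5)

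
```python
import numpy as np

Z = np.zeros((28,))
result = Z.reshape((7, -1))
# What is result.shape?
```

(7, 4)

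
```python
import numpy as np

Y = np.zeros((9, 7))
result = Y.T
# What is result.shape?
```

(7, 9)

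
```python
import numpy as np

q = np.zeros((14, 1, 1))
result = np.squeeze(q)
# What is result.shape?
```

(14,)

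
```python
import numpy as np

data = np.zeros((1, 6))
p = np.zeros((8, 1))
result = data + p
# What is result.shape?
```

(8, 6)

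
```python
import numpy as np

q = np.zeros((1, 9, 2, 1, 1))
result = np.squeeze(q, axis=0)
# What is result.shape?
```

(9, 2, 1, 1)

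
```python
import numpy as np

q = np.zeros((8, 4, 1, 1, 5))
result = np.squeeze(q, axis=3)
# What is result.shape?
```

(8, 4, 1, 5)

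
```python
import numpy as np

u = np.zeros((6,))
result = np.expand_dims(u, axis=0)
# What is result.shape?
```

(1, 6)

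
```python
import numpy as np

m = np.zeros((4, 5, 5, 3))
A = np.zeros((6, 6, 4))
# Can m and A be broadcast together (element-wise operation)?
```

No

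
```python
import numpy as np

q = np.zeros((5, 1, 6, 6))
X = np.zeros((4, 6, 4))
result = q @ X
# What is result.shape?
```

(5, 4, 6, 4)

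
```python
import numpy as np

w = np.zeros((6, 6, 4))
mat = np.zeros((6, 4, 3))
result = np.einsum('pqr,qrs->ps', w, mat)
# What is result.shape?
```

(6, 3)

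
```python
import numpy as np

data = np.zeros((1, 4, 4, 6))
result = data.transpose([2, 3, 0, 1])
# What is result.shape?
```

(4, 6, 1, 4)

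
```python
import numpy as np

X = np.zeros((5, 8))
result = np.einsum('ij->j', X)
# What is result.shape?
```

(8,)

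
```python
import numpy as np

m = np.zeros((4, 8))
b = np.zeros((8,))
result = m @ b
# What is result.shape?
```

(4,)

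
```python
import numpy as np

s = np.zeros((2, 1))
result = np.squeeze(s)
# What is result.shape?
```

(2,)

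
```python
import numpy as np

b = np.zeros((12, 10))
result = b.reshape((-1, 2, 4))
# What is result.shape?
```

(15, 2, 4)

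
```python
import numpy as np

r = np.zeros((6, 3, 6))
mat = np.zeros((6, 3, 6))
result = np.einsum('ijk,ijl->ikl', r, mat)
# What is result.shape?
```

(6, 6, 6)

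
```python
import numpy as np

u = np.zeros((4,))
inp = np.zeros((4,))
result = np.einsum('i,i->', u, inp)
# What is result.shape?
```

()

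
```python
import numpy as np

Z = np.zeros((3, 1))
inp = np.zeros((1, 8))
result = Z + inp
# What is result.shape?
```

(3, 8)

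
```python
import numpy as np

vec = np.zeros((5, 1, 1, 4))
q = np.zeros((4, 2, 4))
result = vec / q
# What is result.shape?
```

(5, 4, 2, 4)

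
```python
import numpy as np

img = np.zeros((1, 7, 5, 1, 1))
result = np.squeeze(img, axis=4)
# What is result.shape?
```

(1, 7, 5, 1)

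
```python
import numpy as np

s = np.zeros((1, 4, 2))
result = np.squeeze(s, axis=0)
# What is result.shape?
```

(4, 2)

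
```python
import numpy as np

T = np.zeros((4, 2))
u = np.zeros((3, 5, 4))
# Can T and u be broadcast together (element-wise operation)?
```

No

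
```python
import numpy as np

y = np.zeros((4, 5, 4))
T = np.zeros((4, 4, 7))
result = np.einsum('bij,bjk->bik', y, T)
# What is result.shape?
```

(4, 5, 7)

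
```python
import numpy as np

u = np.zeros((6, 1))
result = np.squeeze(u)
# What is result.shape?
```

(6,)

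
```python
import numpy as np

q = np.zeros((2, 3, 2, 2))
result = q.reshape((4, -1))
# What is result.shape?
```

(4, 6)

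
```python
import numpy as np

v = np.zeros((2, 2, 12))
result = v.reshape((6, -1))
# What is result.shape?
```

(6, 8)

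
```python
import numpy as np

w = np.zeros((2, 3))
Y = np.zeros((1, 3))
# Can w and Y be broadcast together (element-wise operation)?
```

Yes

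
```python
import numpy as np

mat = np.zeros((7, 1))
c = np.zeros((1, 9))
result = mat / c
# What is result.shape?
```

(7, 9)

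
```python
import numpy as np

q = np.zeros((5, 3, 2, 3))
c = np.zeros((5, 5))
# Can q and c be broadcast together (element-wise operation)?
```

No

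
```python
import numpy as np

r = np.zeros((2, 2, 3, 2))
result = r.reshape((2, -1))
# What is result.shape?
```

(2, 12)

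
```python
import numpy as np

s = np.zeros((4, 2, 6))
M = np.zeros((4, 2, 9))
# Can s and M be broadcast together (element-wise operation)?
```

No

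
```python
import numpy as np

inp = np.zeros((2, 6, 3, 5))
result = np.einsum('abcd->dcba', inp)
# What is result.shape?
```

(5, 3, 6, 2)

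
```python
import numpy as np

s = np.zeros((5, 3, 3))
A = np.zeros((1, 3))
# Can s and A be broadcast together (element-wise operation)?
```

Yes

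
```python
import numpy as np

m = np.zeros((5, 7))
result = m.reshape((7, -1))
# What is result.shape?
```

(7, 5)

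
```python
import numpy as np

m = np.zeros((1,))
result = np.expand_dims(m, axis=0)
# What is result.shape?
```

(1, 1)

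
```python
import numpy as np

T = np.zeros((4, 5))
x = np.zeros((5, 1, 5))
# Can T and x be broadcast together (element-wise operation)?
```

Yes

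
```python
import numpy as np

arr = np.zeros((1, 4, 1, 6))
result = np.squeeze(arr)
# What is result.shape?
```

(4, 6)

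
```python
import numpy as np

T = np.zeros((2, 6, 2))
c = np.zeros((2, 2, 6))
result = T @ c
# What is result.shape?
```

(2, 6, 6)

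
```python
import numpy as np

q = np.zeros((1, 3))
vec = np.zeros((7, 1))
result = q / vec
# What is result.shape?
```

(7, 3)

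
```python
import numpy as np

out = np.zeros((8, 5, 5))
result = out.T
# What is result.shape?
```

(5, 5, 8)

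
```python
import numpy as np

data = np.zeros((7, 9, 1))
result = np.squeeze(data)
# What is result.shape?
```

(7, 9)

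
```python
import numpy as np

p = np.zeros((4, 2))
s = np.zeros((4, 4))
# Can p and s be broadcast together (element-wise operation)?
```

No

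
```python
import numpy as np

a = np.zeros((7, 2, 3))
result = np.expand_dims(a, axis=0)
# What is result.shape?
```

(1, 7, 2, 3)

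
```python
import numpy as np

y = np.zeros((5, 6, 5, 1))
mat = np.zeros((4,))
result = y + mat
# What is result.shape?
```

(5, 6, 5, 4)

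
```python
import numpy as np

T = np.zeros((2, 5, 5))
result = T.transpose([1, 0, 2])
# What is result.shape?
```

(5, 2, 5)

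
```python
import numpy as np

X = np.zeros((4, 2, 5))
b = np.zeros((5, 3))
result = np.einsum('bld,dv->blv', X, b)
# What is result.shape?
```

(4, 2, 3)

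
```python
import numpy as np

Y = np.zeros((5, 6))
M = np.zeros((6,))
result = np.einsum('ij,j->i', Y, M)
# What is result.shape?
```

(5,)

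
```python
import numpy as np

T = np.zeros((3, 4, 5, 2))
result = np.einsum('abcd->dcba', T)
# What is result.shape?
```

(2, 5, 4, 3)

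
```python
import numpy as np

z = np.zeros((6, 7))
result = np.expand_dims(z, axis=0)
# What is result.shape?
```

(1, 6, 7)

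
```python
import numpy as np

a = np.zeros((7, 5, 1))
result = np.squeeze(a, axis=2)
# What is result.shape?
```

(7, 5)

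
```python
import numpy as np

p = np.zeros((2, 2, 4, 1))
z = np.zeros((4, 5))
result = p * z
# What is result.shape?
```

(2, 2, 4, 5)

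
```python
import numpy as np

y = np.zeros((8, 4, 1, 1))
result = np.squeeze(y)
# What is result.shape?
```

(8, 4)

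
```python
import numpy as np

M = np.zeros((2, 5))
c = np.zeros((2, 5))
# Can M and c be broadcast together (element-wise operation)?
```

Yes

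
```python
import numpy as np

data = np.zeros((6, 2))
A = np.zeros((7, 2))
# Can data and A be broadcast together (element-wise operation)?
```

No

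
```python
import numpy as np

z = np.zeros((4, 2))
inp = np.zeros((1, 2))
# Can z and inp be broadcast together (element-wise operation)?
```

Yes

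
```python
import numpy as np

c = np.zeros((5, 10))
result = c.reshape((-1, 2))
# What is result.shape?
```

(25, 2)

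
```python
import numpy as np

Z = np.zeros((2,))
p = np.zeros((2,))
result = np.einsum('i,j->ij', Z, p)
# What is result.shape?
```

(2, 2)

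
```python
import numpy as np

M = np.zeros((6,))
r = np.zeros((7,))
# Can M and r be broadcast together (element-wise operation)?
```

No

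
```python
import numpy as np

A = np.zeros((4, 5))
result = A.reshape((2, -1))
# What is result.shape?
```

(2, 10)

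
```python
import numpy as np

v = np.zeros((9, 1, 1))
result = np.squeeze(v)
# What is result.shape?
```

(9,)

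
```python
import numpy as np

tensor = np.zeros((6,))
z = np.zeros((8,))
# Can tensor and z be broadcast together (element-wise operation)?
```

No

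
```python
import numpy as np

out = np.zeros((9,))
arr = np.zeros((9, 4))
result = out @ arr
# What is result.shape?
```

(4,)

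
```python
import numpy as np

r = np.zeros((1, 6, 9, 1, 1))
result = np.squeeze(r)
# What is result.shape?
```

(6, 9)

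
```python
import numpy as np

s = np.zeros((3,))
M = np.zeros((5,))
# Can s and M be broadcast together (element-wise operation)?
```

No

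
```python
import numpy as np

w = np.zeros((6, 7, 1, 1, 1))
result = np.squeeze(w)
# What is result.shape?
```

(6, 7)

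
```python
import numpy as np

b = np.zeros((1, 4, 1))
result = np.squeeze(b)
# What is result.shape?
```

(4,)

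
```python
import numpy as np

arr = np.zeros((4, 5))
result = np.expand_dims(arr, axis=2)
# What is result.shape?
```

(4, 5, 1)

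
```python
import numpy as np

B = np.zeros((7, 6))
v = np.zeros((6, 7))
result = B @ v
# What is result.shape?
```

(7, 7)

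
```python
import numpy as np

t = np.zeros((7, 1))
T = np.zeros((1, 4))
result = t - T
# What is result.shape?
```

(7, 4)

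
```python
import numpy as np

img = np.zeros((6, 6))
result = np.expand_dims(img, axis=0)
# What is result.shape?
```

(1, 6, 6)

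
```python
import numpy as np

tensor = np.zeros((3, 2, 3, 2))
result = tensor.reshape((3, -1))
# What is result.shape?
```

(3, 12)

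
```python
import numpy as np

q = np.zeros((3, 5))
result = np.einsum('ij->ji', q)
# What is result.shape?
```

(5, 3)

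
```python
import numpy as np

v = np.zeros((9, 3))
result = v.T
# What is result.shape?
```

(3, 9)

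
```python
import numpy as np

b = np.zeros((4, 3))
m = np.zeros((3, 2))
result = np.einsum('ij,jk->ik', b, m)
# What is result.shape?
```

(4, 2)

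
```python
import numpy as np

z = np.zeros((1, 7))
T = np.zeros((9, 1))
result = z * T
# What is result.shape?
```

(9, 7)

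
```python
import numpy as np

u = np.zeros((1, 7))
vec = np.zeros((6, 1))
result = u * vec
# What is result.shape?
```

(6, 7)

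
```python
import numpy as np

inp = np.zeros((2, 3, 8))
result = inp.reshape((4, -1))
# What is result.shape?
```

(4, 12)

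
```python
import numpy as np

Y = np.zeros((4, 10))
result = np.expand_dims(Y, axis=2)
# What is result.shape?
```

(4, 10, 1)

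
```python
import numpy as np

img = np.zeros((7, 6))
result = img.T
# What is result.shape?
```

(6, 7)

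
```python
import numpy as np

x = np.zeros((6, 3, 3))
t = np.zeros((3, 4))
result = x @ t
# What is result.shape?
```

(6, 3, 4)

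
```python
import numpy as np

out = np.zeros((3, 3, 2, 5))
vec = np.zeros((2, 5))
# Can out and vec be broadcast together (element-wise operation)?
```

Yes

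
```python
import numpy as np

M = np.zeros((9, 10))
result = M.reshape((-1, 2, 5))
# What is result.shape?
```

(9, 2, 5)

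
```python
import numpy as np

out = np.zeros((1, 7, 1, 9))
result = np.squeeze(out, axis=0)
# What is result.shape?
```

(7, 1, 9)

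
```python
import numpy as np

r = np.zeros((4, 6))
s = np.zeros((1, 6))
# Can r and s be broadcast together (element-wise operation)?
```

Yes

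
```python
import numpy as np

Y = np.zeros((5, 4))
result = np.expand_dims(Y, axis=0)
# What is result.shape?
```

(1, 5, 4)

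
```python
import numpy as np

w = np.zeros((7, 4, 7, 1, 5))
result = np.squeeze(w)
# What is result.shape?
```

(7, 4, 7, 5)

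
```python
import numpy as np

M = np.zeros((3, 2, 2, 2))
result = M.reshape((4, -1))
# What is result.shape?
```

(4, 6)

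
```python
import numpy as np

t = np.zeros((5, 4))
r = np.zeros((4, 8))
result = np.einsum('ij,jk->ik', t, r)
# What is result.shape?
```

(5, 8)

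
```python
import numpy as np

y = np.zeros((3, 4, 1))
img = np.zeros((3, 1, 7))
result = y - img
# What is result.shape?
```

(3, 4, 7)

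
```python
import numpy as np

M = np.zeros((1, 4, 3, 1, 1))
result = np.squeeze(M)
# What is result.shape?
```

(4, 3)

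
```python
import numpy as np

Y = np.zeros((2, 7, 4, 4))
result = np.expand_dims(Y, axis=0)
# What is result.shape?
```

(1, 2, 7, 4, 4)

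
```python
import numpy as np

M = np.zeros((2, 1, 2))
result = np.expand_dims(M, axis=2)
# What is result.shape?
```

(2, 1, 1, 2)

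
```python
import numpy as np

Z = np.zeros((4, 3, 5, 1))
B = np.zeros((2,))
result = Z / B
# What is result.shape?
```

(4, 3, 5, 2)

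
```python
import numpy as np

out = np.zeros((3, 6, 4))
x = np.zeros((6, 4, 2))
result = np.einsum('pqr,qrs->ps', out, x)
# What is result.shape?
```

(3, 2)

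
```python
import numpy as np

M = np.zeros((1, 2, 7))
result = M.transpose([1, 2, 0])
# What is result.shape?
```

(2, 7, 1)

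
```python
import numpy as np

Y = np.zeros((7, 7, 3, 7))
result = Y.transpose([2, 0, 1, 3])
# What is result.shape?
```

(3, 7, 7, 7)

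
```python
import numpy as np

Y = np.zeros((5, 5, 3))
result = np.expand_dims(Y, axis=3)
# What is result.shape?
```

(5, 5, 3, 1)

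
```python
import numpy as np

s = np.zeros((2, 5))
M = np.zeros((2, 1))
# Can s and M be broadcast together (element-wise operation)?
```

Yes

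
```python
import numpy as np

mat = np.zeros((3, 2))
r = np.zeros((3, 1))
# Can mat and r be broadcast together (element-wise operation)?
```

Yes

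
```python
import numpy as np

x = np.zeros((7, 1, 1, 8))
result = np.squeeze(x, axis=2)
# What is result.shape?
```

(7, 1, 8)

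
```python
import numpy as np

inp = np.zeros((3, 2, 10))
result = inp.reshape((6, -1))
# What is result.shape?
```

(6, 10)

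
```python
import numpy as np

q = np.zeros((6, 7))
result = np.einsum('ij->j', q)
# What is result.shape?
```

(7,)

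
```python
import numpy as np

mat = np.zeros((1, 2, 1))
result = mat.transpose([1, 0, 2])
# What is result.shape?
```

(2, 1, 1)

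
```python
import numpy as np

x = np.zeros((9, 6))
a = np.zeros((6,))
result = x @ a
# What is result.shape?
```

(9,)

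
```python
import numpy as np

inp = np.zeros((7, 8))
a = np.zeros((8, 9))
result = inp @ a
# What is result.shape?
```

(7, 9)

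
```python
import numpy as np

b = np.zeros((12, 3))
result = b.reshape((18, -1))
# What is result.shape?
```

(18, 2)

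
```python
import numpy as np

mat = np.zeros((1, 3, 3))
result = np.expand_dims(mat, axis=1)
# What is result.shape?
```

(1, 1, 3, 3)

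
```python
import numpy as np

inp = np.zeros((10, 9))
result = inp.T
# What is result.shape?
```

(9, 10)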